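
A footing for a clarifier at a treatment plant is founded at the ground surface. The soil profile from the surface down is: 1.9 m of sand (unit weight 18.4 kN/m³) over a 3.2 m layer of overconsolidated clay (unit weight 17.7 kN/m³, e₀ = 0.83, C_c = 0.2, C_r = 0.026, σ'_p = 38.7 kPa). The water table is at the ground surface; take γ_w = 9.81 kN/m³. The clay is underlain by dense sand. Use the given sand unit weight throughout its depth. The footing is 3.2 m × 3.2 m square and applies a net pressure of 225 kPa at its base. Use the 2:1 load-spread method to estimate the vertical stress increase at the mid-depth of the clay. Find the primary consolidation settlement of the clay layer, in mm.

S_c ≈ 117 mm

Mid-depth of clay below the ground surface: z = 1.9 + 3.2/2 = 3.5 m.
Total vertical stress at mid-clay: σ_v = 18.4×1.9 + 17.7×1.6 = 63.28 kPa.
Pore pressure: u = 9.81×(3.5 − 0) = 34.335 kPa.
Initial effective stress: σ'_0 = σ_v − u = 63.28 − 34.335 = 28.945 kPa.
Stress increase at mid-clay by the 2:1 spreading method:
Δσ = qBL/((B+z)(L+z)) = 225×3.2×3.2/((3.2+3.5)(3.2+3.5)) = 51.325 kPa
Final effective stress: σ'_f = 28.945 + 51.325 = 80.27 kPa.
σ'_f = 80.27 > σ'_p = 38.7 kPa, so the stress path crosses the preconsolidation pressure — recompression up to σ'_p, then virgin compression beyond:
S_c = H/(1+e₀)·[C_r·log₁₀(σ'_p/σ'_0) + C_c·log₁₀(σ'_f/σ'_p)]
    = 3.2/1.83 × [0.026×log₁₀(38.7/28.945) + 0.2×log₁₀(80.27/38.7)]
    = 1.7486 × [0.0032796 + 0.063368] = 0.1165 m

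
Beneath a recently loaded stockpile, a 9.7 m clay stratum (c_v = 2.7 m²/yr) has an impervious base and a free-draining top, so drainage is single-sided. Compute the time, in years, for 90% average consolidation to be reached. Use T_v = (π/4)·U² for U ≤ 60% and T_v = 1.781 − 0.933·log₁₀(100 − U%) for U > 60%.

t ≈ 29.6 years

Drainage path length: H_d = H = 9.7 m (single drainage).
U > 60%: T_v = 1.781 − 0.933·log₁₀(100 − 90) = 0.848.
t = T_v·H_d²/c_v = 0.848×9.7²/2.7 = 29.55 years.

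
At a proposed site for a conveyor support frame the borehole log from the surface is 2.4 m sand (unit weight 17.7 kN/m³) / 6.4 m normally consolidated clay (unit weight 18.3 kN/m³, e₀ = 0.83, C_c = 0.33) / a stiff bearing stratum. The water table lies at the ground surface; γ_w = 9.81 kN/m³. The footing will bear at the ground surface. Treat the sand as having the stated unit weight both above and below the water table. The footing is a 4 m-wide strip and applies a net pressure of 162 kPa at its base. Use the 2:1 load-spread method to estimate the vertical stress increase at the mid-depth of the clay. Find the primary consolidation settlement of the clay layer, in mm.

S_c ≈ 452 mm

Mid-depth of clay below the ground surface: z = 2.4 + 6.4/2 = 5.6 m.
Total vertical stress at mid-clay: σ_v = 17.7×2.4 + 18.3×3.2 = 101.04 kPa.
Pore pressure: u = 9.81×(5.6 − 0) = 54.936 kPa.
Initial effective stress: σ'_0 = σ_v − u = 101.04 − 54.936 = 46.104 kPa.
Stress increase at mid-clay by the 2:1 spreading method:
Δσ = qB/(B+z) = 162×4/(4+5.6) = 67.5 kPa
Final effective stress: σ'_f = σ'_0 + Δσ = 46.104 + 67.5 = 113.6 kPa.
Normally consolidated clay, so the full stress increment lies on the virgin compression line:
S_c = C_c·H/(1+e₀)·log₁₀(σ'_f/σ'_0) = 0.33×6.4/(1+0.83)×log₁₀(113.6/46.104)
    = 1.1541 × 0.39164 = 0.452 m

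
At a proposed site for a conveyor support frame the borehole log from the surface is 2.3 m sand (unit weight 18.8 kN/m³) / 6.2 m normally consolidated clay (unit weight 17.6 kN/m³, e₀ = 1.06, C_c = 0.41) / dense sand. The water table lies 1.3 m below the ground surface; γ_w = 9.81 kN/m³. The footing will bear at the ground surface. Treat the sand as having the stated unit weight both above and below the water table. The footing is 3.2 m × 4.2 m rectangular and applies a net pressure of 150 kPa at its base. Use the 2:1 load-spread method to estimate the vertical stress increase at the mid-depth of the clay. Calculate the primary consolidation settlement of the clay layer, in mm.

Mid-depth of clay below the ground surface: z = 2.3 + 6.2/2 = 5.4 m.
Total vertical stress at mid-clay: σ_v = 18.8×2.3 + 17.6×3.1 = 97.8 kPa.
Pore pressure: u = 9.81×(5.4 − 1.3) = 40.221 kPa.
Initial effective stress: σ'_0 = σ_v − u = 97.8 − 40.221 = 57.579 kPa.
Stress increase at mid-clay by the 2:1 spreading method:
Δσ = qBL/((B+z)(L+z)) = 150×3.2×4.2/((3.2+5.4)(4.2+5.4)) = 24.419 kPa
Final effective stress: σ'_f = σ'_0 + Δσ = 57.579 + 24.419 = 81.998 kPa.
Normally consolidated clay, so the full stress increment lies on the virgin compression line:
S_c = C_c·H/(1+e₀)·log₁₀(σ'_f/σ'_0) = 0.41×6.2/(1+1.06)×log₁₀(81.998/57.579)
    = 1.234 × 0.15354 = 0.1895 m

S_c ≈ 189 mm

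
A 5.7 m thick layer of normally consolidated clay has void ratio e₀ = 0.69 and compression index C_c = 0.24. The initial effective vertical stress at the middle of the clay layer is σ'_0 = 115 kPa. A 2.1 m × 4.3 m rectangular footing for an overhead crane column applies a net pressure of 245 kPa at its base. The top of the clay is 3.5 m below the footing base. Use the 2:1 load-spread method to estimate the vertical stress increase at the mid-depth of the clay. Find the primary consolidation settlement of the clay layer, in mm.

S_c ≈ 68.1 mm

Mid-depth of clay below the footing base: z = 3.5 + 5.7/2 = 6.35 m.
Stress increase at mid-clay by the 2:1 spreading method:
Δσ = qBL/((B+z)(L+z)) = 245×2.1×4.3/((2.1+6.35)(4.3+6.35)) = 24.584 kPa
Final effective stress: σ'_f = σ'_0 + Δσ = 115 + 24.584 = 139.58 kPa.
Normally consolidated clay, so the full stress increment lies on the virgin compression line:
S_c = C_c·H/(1+e₀)·log₁₀(σ'_f/σ'_0) = 0.24×5.7/(1+0.69)×log₁₀(139.58/115)
    = 0.80947 × 0.084125 = 0.0681 m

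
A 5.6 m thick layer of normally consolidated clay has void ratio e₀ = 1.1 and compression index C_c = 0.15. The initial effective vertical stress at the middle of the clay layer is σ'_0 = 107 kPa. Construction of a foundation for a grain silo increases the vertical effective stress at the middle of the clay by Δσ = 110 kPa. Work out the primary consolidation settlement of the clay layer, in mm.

S_c ≈ 123 mm

Final effective stress: σ'_f = σ'_0 + Δσ = 107 + 110 = 217 kPa.
Normally consolidated clay, so the full stress increment lies on the virgin compression line:
S_c = C_c·H/(1+e₀)·log₁₀(σ'_f/σ'_0) = 0.15×5.6/(1+1.1)×log₁₀(217/107)
    = 0.4 × 0.30708 = 0.1228 m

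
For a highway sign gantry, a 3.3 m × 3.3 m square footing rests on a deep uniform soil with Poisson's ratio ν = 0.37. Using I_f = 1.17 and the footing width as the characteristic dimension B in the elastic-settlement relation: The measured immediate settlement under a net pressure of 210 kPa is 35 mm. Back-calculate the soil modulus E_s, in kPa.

S_e = q·B·(1−ν²)/E_s · I_f  ⇒  E_s = q·B·(1−ν²)·I_f / S_e.
E_s = 210 × 3.3 × 0.8631 × 1.17 / 0.035 = 19990 kPa

E_s ≈ 20000 kPa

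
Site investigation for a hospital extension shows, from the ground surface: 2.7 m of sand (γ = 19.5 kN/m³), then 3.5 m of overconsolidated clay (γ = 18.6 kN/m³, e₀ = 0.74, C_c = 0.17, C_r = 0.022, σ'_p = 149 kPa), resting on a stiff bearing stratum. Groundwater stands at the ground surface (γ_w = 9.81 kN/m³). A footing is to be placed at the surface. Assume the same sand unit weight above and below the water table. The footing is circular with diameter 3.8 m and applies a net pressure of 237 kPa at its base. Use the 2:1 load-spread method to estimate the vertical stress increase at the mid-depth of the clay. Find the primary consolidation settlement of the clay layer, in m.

Mid-depth of clay below the ground surface: z = 2.7 + 3.5/2 = 4.45 m.
Total vertical stress at mid-clay: σ_v = 19.5×2.7 + 18.6×1.75 = 85.2 kPa.
Pore pressure: u = 9.81×(4.45 − 0) = 43.655 kPa.
Initial effective stress: σ'_0 = σ_v − u = 85.2 − 43.655 = 41.545 kPa.
Stress increase at mid-clay by the 2:1 spreading method:
Δσ ≈ qD²/(D+z)² = 237×3.8²/(3.8+4.45)² = 50.281 kPa
Final effective stress: σ'_f = 41.545 + 50.281 = 91.826 kPa.
σ'_f = 91.826 ≤ σ'_p = 149 kPa, so the clay remains overconsolidated and only the recompression index applies:
S_c = C_r·H/(1+e₀)·log₁₀(σ'_f/σ'_0) = 0.022×3.5/1.74×log₁₀(91.826/41.545)
    = 0.044253 × 0.34445 = 0.01524 m

S_c ≈ 0.0152 m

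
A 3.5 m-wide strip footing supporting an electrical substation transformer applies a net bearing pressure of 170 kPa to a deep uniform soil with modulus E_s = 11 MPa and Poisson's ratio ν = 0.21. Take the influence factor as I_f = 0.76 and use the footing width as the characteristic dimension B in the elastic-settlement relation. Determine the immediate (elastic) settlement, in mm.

S_e ≈ 39.3 mm

Immediate (elastic) settlement: S_e = q·B·(1−ν²)/E_s · I_f.
E_s = 11 MPa = 11000 kPa.
S_e = 170 × 3.5 × (1 − 0.21²) / 11000 × 0.76
    = 170 × 3.5 × 0.9559 / 11000 × 0.76
    = 0.0393 m = 39.3 mm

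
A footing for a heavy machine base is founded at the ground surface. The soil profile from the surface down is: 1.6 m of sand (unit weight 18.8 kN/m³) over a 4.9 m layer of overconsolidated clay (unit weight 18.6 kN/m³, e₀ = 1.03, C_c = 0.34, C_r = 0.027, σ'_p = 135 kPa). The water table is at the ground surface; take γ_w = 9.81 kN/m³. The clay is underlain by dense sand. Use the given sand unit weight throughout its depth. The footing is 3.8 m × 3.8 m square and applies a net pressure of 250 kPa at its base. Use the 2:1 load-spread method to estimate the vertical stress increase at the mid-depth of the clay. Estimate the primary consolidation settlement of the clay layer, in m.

Mid-depth of clay below the ground surface: z = 1.6 + 4.9/2 = 4.05 m.
Total vertical stress at mid-clay: σ_v = 18.8×1.6 + 18.6×2.45 = 75.65 kPa.
Pore pressure: u = 9.81×(4.05 − 0) = 39.73 kPa.
Initial effective stress: σ'_0 = σ_v − u = 75.65 − 39.73 = 35.92 kPa.
Stress increase at mid-clay by the 2:1 spreading method:
Δσ = qBL/((B+z)(L+z)) = 250×3.8×3.8/((3.8+4.05)(3.8+4.05)) = 58.582 kPa
Final effective stress: σ'_f = 35.92 + 58.582 = 94.502 kPa.
σ'_f = 94.502 ≤ σ'_p = 135 kPa, so the clay remains overconsolidated and only the recompression index applies:
S_c = C_r·H/(1+e₀)·log₁₀(σ'_f/σ'_0) = 0.027×4.9/2.03×log₁₀(94.502/35.92)
    = 0.065173 × 0.4201 = 0.02738 m

S_c ≈ 0.0274 m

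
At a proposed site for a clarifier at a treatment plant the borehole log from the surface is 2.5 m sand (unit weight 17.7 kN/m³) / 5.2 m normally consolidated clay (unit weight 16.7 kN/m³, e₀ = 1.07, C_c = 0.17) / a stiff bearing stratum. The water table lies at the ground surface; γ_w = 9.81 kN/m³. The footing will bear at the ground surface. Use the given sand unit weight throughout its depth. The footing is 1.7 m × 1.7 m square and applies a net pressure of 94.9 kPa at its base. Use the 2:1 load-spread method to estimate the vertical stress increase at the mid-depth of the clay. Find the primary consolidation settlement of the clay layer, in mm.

Mid-depth of clay below the ground surface: z = 2.5 + 5.2/2 = 5.1 m.
Total vertical stress at mid-clay: σ_v = 17.7×2.5 + 16.7×2.6 = 87.67 kPa.
Pore pressure: u = 9.81×(5.1 − 0) = 50.031 kPa.
Initial effective stress: σ'_0 = σ_v − u = 87.67 − 50.031 = 37.639 kPa.
Stress increase at mid-clay by the 2:1 spreading method:
Δσ = qBL/((B+z)(L+z)) = 94.9×1.7×1.7/((1.7+5.1)(1.7+5.1)) = 5.9313 kPa
Final effective stress: σ'_f = σ'_0 + Δσ = 37.639 + 5.9313 = 43.57 kPa.
Normally consolidated clay, so the full stress increment lies on the virgin compression line:
S_c = C_c·H/(1+e₀)·log₁₀(σ'_f/σ'_0) = 0.17×5.2/(1+1.07)×log₁₀(43.57/37.639)
    = 0.42705 × 0.063549 = 0.02714 m

S_c ≈ 27.1 mm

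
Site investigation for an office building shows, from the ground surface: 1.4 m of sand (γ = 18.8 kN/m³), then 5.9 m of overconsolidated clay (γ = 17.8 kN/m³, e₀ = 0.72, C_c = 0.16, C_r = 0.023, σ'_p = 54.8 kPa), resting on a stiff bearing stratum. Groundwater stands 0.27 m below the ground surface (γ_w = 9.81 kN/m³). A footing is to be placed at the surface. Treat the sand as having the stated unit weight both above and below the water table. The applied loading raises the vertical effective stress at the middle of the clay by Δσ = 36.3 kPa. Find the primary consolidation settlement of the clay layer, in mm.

Mid-depth of clay below the ground surface: z = 1.4 + 5.9/2 = 4.35 m.
Total vertical stress at mid-clay: σ_v = 18.8×1.4 + 17.8×2.95 = 78.83 kPa.
Pore pressure: u = 9.81×(4.35 − 0.27) = 40.025 kPa.
Initial effective stress: σ'_0 = σ_v − u = 78.83 − 40.025 = 38.805 kPa.
Final effective stress: σ'_f = 38.805 + 36.3 = 75.105 kPa.
σ'_f = 75.105 > σ'_p = 54.8 kPa, so the stress path crosses the preconsolidation pressure — recompression up to σ'_p, then virgin compression beyond:
S_c = H/(1+e₀)·[C_r·log₁₀(σ'_p/σ'_0) + C_c·log₁₀(σ'_f/σ'_p)]
    = 5.9/1.72 × [0.023×log₁₀(54.8/38.805) + 0.16×log₁₀(75.105/54.8)]
    = 3.4302 × [0.0034475 + 0.021902] = 0.08695 m

S_c ≈ 87 mm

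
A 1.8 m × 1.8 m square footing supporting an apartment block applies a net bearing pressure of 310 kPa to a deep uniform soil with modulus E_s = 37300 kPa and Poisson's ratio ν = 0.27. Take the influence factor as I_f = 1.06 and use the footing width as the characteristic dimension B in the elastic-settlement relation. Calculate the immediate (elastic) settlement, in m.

Immediate (elastic) settlement: S_e = q·B·(1−ν²)/E_s · I_f.
S_e = 310 × 1.8 × (1 − 0.27²) / 37300 × 1.06
    = 310 × 1.8 × 0.9271 / 37300 × 1.06
    = 0.0147 m

S_e ≈ 0.0147 m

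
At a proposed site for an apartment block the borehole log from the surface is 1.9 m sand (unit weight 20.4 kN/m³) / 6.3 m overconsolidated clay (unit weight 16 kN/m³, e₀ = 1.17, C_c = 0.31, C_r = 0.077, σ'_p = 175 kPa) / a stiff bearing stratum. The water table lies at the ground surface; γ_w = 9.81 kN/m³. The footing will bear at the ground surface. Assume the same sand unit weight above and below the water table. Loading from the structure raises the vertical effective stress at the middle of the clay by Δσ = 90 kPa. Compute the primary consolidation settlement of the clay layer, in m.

S_c ≈ 0.115 m

Mid-depth of clay below the ground surface: z = 1.9 + 6.3/2 = 5.05 m.
Total vertical stress at mid-clay: σ_v = 20.4×1.9 + 16×3.15 = 89.16 kPa.
Pore pressure: u = 9.81×(5.05 − 0) = 49.541 kPa.
Initial effective stress: σ'_0 = σ_v − u = 89.16 − 49.541 = 39.619 kPa.
Final effective stress: σ'_f = 39.619 + 90 = 129.62 kPa.
σ'_f = 129.62 ≤ σ'_p = 175 kPa, so the clay remains overconsolidated and only the recompression index applies:
S_c = C_r·H/(1+e₀)·log₁₀(σ'_f/σ'_0) = 0.077×6.3/2.17×log₁₀(129.62/39.619)
    = 0.22355 × 0.51477 = 0.1151 m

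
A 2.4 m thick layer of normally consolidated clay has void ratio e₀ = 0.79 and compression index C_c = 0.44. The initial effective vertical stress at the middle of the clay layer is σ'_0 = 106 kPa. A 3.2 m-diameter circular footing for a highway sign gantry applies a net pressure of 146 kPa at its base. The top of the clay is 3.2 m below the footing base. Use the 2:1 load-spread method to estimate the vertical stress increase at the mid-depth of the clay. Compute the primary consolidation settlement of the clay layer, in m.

Mid-depth of clay below the footing base: z = 3.2 + 2.4/2 = 4.4 m.
Stress increase at mid-clay by the 2:1 spreading method:
Δσ ≈ qD²/(D+z)² = 146×3.2²/(3.2+4.4)² = 25.884 kPa
Final effective stress: σ'_f = σ'_0 + Δσ = 106 + 25.884 = 131.88 kPa.
Normally consolidated clay, so the full stress increment lies on the virgin compression line:
S_c = C_c·H/(1+e₀)·log₁₀(σ'_f/σ'_0) = 0.44×2.4/(1+0.79)×log₁₀(131.88/106)
    = 0.58994 × 0.094873 = 0.05597 m

S_c ≈ 0.056 m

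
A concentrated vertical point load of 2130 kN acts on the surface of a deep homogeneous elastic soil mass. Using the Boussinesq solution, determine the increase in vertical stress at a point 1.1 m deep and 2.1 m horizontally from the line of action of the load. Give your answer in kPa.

Δσ_z ≈ 18.1 kPa

Boussinesq vertical stress below a point load on an elastic half-space:
Δσ_z = 3P/(2πz²) · [1 + (r/z)²]^(−5/2)
r/z = 2.1/1.1 = 1.9091; [1+(r/z)²]^(−5/2) = 0.021509.
Δσ_z = 3×2130/(2π×1.1²) × 0.021509 = 840.5 × 0.021509 = 18.08 kPa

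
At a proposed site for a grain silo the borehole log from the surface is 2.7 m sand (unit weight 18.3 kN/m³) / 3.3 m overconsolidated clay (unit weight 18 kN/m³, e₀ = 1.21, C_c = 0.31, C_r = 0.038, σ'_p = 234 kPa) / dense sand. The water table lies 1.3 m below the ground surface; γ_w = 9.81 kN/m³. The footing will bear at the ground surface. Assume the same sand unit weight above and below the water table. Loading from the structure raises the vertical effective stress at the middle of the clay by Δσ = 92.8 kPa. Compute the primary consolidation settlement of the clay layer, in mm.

Mid-depth of clay below the ground surface: z = 2.7 + 3.3/2 = 4.35 m.
Total vertical stress at mid-clay: σ_v = 18.3×2.7 + 18×1.65 = 79.11 kPa.
Pore pressure: u = 9.81×(4.35 − 1.3) = 29.921 kPa.
Initial effective stress: σ'_0 = σ_v − u = 79.11 − 29.921 = 49.189 kPa.
Final effective stress: σ'_f = 49.189 + 92.8 = 141.99 kPa.
σ'_f = 141.99 ≤ σ'_p = 234 kPa, so the clay remains overconsolidated and only the recompression index applies:
S_c = C_r·H/(1+e₀)·log₁₀(σ'_f/σ'_0) = 0.038×3.3/2.21×log₁₀(141.99/49.189)
    = 0.056742 × 0.46039 = 0.02612 m

S_c ≈ 26.1 mm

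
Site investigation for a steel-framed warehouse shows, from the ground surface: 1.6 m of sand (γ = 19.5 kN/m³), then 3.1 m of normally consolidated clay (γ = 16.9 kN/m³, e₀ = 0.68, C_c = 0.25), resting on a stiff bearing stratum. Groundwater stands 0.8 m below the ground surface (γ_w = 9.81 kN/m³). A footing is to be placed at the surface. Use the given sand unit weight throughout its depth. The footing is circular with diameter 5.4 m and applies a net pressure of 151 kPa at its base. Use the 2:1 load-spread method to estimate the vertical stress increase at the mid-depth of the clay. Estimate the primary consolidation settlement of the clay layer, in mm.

Mid-depth of clay below the ground surface: z = 1.6 + 3.1/2 = 3.15 m.
Total vertical stress at mid-clay: σ_v = 19.5×1.6 + 16.9×1.55 = 57.395 kPa.
Pore pressure: u = 9.81×(3.15 − 0.8) = 23.054 kPa.
Initial effective stress: σ'_0 = σ_v − u = 57.395 − 23.054 = 34.341 kPa.
Stress increase at mid-clay by the 2:1 spreading method:
Δσ ≈ qD²/(D+z)² = 151×5.4²/(5.4+3.15)² = 60.233 kPa
Final effective stress: σ'_f = σ'_0 + Δσ = 34.341 + 60.233 = 94.574 kPa.
Normally consolidated clay, so the full stress increment lies on the virgin compression line:
S_c = C_c·H/(1+e₀)·log₁₀(σ'_f/σ'_0) = 0.25×3.1/(1+0.68)×log₁₀(94.574/34.341)
    = 0.46131 × 0.43996 = 0.203 m

S_c ≈ 203 mm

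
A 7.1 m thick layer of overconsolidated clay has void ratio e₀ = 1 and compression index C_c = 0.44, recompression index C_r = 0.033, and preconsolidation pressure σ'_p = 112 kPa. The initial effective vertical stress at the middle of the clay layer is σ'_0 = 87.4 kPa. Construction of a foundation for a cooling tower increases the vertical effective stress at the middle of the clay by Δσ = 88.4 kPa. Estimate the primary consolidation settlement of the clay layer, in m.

Final effective stress: σ'_f = 87.4 + 88.4 = 175.8 kPa.
σ'_f = 175.8 > σ'_p = 112 kPa, so the stress path crosses the preconsolidation pressure — recompression up to σ'_p, then virgin compression beyond:
S_c = H/(1+e₀)·[C_r·log₁₀(σ'_p/σ'_0) + C_c·log₁₀(σ'_f/σ'_p)]
    = 7.1/2 × [0.033×log₁₀(112/87.4) + 0.44×log₁₀(175.8/112)]
    = 3.55 × [0.0035543 + 0.086152] = 0.3185 m

S_c ≈ 0.318 m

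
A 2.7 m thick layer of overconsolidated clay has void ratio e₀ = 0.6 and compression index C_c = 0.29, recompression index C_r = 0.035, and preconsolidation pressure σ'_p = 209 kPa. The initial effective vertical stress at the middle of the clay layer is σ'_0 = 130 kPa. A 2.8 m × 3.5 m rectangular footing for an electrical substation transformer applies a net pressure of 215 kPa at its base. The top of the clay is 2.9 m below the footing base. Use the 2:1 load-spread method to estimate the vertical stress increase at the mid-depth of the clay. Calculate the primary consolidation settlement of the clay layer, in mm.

S_c ≈ 6.66 mm

Mid-depth of clay below the footing base: z = 2.9 + 2.7/2 = 4.25 m.
Stress increase at mid-clay by the 2:1 spreading method:
Δσ = qBL/((B+z)(L+z)) = 215×2.8×3.5/((2.8+4.25)(3.5+4.25)) = 38.563 kPa
Final effective stress: σ'_f = 130 + 38.563 = 168.56 kPa.
σ'_f = 168.56 ≤ σ'_p = 209 kPa, so the clay remains overconsolidated and only the recompression index applies:
S_c = C_r·H/(1+e₀)·log₁₀(σ'_f/σ'_0) = 0.035×2.7/1.6×log₁₀(168.56/130)
    = 0.059063 × 0.11281 = 0.006663 m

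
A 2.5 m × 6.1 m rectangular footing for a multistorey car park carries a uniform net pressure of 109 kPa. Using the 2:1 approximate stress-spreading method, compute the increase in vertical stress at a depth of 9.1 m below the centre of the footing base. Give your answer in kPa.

Δσ_z ≈ 9.43 kPa

By the 2:1 method the load spreads at 1 horizontal : 2 vertical, so at depth z the loaded area has grown by z in each plan dimension:
Δσ = qBL/((B+z)(L+z)) = 109×2.5×6.1/((2.5+9.1)(6.1+9.1)) = 9.4275 kPa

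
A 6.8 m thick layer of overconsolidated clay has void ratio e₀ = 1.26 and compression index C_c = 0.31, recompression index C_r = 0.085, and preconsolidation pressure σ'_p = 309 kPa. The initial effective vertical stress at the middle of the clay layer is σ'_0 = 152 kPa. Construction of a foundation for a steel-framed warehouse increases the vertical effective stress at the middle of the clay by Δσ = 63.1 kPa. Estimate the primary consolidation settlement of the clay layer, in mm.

S_c ≈ 38.6 mm

Final effective stress: σ'_f = 152 + 63.1 = 215.1 kPa.
σ'_f = 215.1 ≤ σ'_p = 309 kPa, so the clay remains overconsolidated and only the recompression index applies:
S_c = C_r·H/(1+e₀)·log₁₀(σ'_f/σ'_0) = 0.085×6.8/2.26×log₁₀(215.1/152)
    = 0.25575 × 0.1508 = 0.03857 m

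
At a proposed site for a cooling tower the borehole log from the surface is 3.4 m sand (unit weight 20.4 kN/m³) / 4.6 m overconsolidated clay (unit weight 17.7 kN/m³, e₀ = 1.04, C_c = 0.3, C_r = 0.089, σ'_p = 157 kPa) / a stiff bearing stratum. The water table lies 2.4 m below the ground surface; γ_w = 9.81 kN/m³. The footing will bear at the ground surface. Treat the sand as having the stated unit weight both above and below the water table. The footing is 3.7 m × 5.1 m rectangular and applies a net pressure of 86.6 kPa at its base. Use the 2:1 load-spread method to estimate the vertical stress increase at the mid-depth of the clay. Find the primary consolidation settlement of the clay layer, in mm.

S_c ≈ 16.4 mm

Mid-depth of clay below the ground surface: z = 3.4 + 4.6/2 = 5.7 m.
Total vertical stress at mid-clay: σ_v = 20.4×3.4 + 17.7×2.3 = 110.07 kPa.
Pore pressure: u = 9.81×(5.7 − 2.4) = 32.373 kPa.
Initial effective stress: σ'_0 = σ_v − u = 110.07 − 32.373 = 77.697 kPa.
Stress increase at mid-clay by the 2:1 spreading method:
Δσ = qBL/((B+z)(L+z)) = 86.6×3.7×5.1/((3.7+5.7)(5.1+5.7)) = 16.097 kPa
Final effective stress: σ'_f = 77.697 + 16.097 = 93.794 kPa.
σ'_f = 93.794 ≤ σ'_p = 157 kPa, so the clay remains overconsolidated and only the recompression index applies:
S_c = C_r·H/(1+e₀)·log₁₀(σ'_f/σ'_0) = 0.089×4.6/2.04×log₁₀(93.794/77.697)
    = 0.20069 × 0.081771 = 0.01641 m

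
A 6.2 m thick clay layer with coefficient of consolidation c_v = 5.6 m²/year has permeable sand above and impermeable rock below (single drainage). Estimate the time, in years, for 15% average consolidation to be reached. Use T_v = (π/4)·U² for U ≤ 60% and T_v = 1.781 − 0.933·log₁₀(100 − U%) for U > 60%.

Drainage path length: H_d = H = 6.2 m (single drainage).
U ≤ 60%: T_v = (π/4)·U² = (π/4)×0.15² = 0.017671.
t = T_v·H_d²/c_v = 0.017671×6.2²/5.6 = 0.1213 years.

t ≈ 0.121 years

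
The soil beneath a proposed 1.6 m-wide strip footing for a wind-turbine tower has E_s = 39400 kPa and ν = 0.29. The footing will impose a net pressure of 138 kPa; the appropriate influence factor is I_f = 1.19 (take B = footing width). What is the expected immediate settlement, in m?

Immediate (elastic) settlement: S_e = q·B·(1−ν²)/E_s · I_f.
S_e = 138 × 1.6 × (1 − 0.29²) / 39400 × 1.19
    = 138 × 1.6 × 0.9159 / 39400 × 1.19
    = 0.006108 m

S_e ≈ 0.00611 m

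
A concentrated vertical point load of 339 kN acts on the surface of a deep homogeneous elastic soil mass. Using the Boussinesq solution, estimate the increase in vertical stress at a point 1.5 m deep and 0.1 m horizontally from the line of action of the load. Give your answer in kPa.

Δσ_z ≈ 71.1 kPa

Boussinesq vertical stress below a point load on an elastic half-space:
Δσ_z = 3P/(2πz²) · [1 + (r/z)²]^(−5/2)
r/z = 0.1/1.5 = 0.066667; [1+(r/z)²]^(−5/2) = 0.98897.
Δσ_z = 3×339/(2π×1.5²) × 0.98897 = 71.938 × 0.98897 = 71.14 kPa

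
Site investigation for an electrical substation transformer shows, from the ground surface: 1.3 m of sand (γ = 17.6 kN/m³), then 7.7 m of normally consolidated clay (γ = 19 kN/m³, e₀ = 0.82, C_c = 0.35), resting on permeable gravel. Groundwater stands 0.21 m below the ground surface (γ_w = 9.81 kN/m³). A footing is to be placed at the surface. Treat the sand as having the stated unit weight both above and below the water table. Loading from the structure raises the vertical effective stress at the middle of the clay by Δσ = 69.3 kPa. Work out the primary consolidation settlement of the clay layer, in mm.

Mid-depth of clay below the ground surface: z = 1.3 + 7.7/2 = 5.15 m.
Total vertical stress at mid-clay: σ_v = 17.6×1.3 + 19×3.85 = 96.03 kPa.
Pore pressure: u = 9.81×(5.15 − 0.21) = 48.461 kPa.
Initial effective stress: σ'_0 = σ_v − u = 96.03 − 48.461 = 47.569 kPa.
Final effective stress: σ'_f = σ'_0 + Δσ = 47.569 + 69.3 = 116.87 kPa.
Normally consolidated clay, so the full stress increment lies on the virgin compression line:
S_c = C_c·H/(1+e₀)·log₁₀(σ'_f/σ'_0) = 0.35×7.7/(1+0.82)×log₁₀(116.87/47.569)
    = 1.4808 × 0.39038 = 0.5781 m

S_c ≈ 578 mm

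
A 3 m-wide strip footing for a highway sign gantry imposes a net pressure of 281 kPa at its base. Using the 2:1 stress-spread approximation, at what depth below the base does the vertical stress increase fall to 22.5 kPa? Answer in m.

2:1 spreading — at depth z the loaded area has grown by z in each plan dimension:
qB/(B+z) = Δσ_z ⇒ z = qB/Δσ_z − B = 281×3/22.5 − 3 = 34.47 m

z ≈ 34.5 m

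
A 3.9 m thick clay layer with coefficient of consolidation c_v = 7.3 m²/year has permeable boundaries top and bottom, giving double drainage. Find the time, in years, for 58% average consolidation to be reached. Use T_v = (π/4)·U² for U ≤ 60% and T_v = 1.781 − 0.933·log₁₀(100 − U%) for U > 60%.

Drainage path length: H_d = H/2 = 1.95 m (double drainage).
U ≤ 60%: T_v = (π/4)·U² = (π/4)×0.58² = 0.26421.
t = T_v·H_d²/c_v = 0.26421×1.95²/7.3 = 0.1376 years.

t ≈ 0.138 years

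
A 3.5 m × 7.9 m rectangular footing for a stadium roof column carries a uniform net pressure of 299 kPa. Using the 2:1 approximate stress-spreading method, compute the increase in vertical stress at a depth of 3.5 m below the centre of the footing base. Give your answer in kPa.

Δσ_z ≈ 104 kPa

By the 2:1 method the load spreads at 1 horizontal : 2 vertical, so at depth z the loaded area has grown by z in each plan dimension:
Δσ = qBL/((B+z)(L+z)) = 299×3.5×7.9/((3.5+3.5)(7.9+3.5)) = 103.6 kPa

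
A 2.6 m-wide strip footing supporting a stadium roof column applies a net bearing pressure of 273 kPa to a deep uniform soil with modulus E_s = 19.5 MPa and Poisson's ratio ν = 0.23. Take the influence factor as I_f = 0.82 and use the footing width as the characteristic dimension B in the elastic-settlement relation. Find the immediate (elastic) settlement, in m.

Immediate (elastic) settlement: S_e = q·B·(1−ν²)/E_s · I_f.
E_s = 19.5 MPa = 19500 kPa.
S_e = 273 × 2.6 × (1 − 0.23²) / 19500 × 0.82
    = 273 × 2.6 × 0.9471 / 19500 × 0.82
    = 0.02827 m

S_e ≈ 0.0283 m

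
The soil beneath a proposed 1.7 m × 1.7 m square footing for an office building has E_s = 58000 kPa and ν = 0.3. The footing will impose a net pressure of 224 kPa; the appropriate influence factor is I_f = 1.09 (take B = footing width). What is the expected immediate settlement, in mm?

S_e ≈ 6.51 mm

Immediate (elastic) settlement: S_e = q·B·(1−ν²)/E_s · I_f.
S_e = 224 × 1.7 × (1 − 0.3²) / 58000 × 1.09
    = 224 × 1.7 × 0.91 / 58000 × 1.09
    = 0.006512 m = 6.512 mm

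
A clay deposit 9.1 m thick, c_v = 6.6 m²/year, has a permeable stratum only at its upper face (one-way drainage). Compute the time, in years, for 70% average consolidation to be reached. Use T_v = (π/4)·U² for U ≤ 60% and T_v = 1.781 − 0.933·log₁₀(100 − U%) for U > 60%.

t ≈ 5.05 years

Drainage path length: H_d = H = 9.1 m (single drainage).
U > 60%: T_v = 1.781 − 0.933·log₁₀(100 − 70) = 0.40285.
t = T_v·H_d²/c_v = 0.40285×9.1²/6.6 = 5.055 years.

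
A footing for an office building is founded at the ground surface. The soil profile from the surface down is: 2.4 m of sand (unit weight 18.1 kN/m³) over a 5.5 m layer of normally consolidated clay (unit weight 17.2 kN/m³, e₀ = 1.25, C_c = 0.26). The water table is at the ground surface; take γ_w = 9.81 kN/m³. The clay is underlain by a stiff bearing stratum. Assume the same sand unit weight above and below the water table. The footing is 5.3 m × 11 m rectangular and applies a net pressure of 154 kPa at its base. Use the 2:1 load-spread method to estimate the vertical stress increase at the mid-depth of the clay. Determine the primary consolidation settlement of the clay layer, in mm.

S_c ≈ 233 mm

Mid-depth of clay below the ground surface: z = 2.4 + 5.5/2 = 5.15 m.
Total vertical stress at mid-clay: σ_v = 18.1×2.4 + 17.2×2.75 = 90.74 kPa.
Pore pressure: u = 9.81×(5.15 − 0) = 50.522 kPa.
Initial effective stress: σ'_0 = σ_v − u = 90.74 − 50.522 = 40.218 kPa.
Stress increase at mid-clay by the 2:1 spreading method:
Δσ = qBL/((B+z)(L+z)) = 154×5.3×11/((5.3+5.15)(11+5.15)) = 53.199 kPa
Final effective stress: σ'_f = σ'_0 + Δσ = 40.218 + 53.199 = 93.417 kPa.
Normally consolidated clay, so the full stress increment lies on the virgin compression line:
S_c = C_c·H/(1+e₀)·log₁₀(σ'_f/σ'_0) = 0.26×5.5/(1+1.25)×log₁₀(93.417/40.218)
    = 0.63556 × 0.36601 = 0.2326 m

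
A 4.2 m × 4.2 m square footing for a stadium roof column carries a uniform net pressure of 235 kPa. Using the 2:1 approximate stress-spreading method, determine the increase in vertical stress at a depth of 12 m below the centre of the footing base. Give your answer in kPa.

Δσ_z ≈ 15.8 kPa

By the 2:1 method the load spreads at 1 horizontal : 2 vertical, so at depth z the loaded area has grown by z in each plan dimension:
Δσ = qBL/((B+z)(L+z)) = 235×4.2×4.2/((4.2+12)(4.2+12)) = 15.796 kPa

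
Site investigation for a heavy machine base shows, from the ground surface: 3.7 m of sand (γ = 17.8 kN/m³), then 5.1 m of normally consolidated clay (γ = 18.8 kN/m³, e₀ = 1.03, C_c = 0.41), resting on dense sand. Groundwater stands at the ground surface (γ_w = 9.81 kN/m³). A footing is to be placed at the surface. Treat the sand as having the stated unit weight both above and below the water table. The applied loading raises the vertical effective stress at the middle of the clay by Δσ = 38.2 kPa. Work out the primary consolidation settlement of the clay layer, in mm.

Mid-depth of clay below the ground surface: z = 3.7 + 5.1/2 = 6.25 m.
Total vertical stress at mid-clay: σ_v = 17.8×3.7 + 18.8×2.55 = 113.8 kPa.
Pore pressure: u = 9.81×(6.25 − 0) = 61.312 kPa.
Initial effective stress: σ'_0 = σ_v − u = 113.8 − 61.312 = 52.488 kPa.
Final effective stress: σ'_f = σ'_0 + Δσ = 52.488 + 38.2 = 90.688 kPa.
Normally consolidated clay, so the full stress increment lies on the virgin compression line:
S_c = C_c·H/(1+e₀)·log₁₀(σ'_f/σ'_0) = 0.41×5.1/(1+1.03)×log₁₀(90.688/52.488)
    = 1.03 × 0.23749 = 0.2446 m

S_c ≈ 245 mm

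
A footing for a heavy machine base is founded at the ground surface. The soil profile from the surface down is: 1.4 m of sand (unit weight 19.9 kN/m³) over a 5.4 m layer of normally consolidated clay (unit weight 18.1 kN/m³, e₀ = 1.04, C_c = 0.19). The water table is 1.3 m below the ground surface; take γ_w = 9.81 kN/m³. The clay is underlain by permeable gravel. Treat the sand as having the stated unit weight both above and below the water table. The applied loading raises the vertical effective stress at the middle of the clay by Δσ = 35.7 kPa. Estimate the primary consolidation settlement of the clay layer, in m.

S_c ≈ 0.119 m

Mid-depth of clay below the ground surface: z = 1.4 + 5.4/2 = 4.1 m.
Total vertical stress at mid-clay: σ_v = 19.9×1.4 + 18.1×2.7 = 76.73 kPa.
Pore pressure: u = 9.81×(4.1 − 1.3) = 27.468 kPa.
Initial effective stress: σ'_0 = σ_v − u = 76.73 − 27.468 = 49.262 kPa.
Final effective stress: σ'_f = σ'_0 + Δσ = 49.262 + 35.7 = 84.962 kPa.
Normally consolidated clay, so the full stress increment lies on the virgin compression line:
S_c = C_c·H/(1+e₀)·log₁₀(σ'_f/σ'_0) = 0.19×5.4/(1+1.04)×log₁₀(84.962/49.262)
    = 0.50294 × 0.23671 = 0.1191 m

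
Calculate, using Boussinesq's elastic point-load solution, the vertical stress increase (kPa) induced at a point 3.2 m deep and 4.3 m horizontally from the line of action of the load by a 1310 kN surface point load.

Boussinesq vertical stress below a point load on an elastic half-space:
Δσ_z = 3P/(2πz²) · [1 + (r/z)²]^(−5/2)
r/z = 4.3/3.2 = 1.3437; [1+(r/z)²]^(−5/2) = 0.075842.
Δσ_z = 3×1310/(2π×3.2²) × 0.075842 = 61.082 × 0.075842 = 4.633 kPa

Δσ_z ≈ 4.63 kPa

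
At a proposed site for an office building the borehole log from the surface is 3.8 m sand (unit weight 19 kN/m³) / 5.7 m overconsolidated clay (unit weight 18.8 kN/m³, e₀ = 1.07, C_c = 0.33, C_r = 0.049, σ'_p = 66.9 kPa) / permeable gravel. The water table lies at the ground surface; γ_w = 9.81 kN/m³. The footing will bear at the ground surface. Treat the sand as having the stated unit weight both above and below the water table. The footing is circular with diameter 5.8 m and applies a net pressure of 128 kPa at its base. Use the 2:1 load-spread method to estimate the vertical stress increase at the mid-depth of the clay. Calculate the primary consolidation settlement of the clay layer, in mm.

S_c ≈ 115 mm

Mid-depth of clay below the ground surface: z = 3.8 + 5.7/2 = 6.65 m.
Total vertical stress at mid-clay: σ_v = 19×3.8 + 18.8×2.85 = 125.78 kPa.
Pore pressure: u = 9.81×(6.65 − 0) = 65.237 kPa.
Initial effective stress: σ'_0 = σ_v − u = 125.78 − 65.237 = 60.543 kPa.
Stress increase at mid-clay by the 2:1 spreading method:
Δσ ≈ qD²/(D+z)² = 128×5.8²/(5.8+6.65)² = 27.78 kPa
Final effective stress: σ'_f = 60.543 + 27.78 = 88.323 kPa.
σ'_f = 88.323 > σ'_p = 66.9 kPa, so the stress path crosses the preconsolidation pressure — recompression up to σ'_p, then virgin compression beyond:
S_c = H/(1+e₀)·[C_r·log₁₀(σ'_p/σ'_0) + C_c·log₁₀(σ'_f/σ'_p)]
    = 5.7/2.07 × [0.049×log₁₀(66.9/60.543) + 0.33×log₁₀(88.323/66.9)]
    = 2.7536 × [0.0021247 + 0.039814] = 0.1155 m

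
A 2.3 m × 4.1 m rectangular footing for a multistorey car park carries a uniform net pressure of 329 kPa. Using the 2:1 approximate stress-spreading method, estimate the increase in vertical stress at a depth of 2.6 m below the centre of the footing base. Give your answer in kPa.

Δσ_z ≈ 94.5 kPa

By the 2:1 method the load spreads at 1 horizontal : 2 vertical, so at depth z the loaded area has grown by z in each plan dimension:
Δσ = qBL/((B+z)(L+z)) = 329×2.3×4.1/((2.3+2.6)(4.1+2.6)) = 94.501 kPa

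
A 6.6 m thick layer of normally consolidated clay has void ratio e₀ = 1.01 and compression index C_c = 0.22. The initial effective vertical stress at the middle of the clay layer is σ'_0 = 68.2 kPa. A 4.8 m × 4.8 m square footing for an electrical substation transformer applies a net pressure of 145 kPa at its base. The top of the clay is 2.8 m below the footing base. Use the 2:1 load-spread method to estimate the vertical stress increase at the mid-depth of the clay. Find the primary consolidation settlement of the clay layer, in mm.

Mid-depth of clay below the footing base: z = 2.8 + 6.6/2 = 6.1 m.
Stress increase at mid-clay by the 2:1 spreading method:
Δσ = qBL/((B+z)(L+z)) = 145×4.8×4.8/((4.8+6.1)(4.8+6.1)) = 28.119 kPa
Final effective stress: σ'_f = σ'_0 + Δσ = 68.2 + 28.119 = 96.319 kPa.
Normally consolidated clay, so the full stress increment lies on the virgin compression line:
S_c = C_c·H/(1+e₀)·log₁₀(σ'_f/σ'_0) = 0.22×6.6/(1+1.01)×log₁₀(96.319/68.2)
    = 0.72239 × 0.14993 = 0.1083 m

S_c ≈ 108 mm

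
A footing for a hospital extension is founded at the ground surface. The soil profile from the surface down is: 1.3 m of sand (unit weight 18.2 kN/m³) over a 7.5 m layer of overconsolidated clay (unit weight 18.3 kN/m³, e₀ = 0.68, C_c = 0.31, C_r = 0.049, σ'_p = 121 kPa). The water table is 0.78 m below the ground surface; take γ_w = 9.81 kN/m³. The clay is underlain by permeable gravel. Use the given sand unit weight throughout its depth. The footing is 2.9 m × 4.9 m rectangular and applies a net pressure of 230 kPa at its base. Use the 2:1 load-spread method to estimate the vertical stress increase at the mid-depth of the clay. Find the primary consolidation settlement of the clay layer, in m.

S_c ≈ 0.0569 m

Mid-depth of clay below the ground surface: z = 1.3 + 7.5/2 = 5.05 m.
Total vertical stress at mid-clay: σ_v = 18.2×1.3 + 18.3×3.75 = 92.285 kPa.
Pore pressure: u = 9.81×(5.05 − 0.78) = 41.889 kPa.
Initial effective stress: σ'_0 = σ_v − u = 92.285 − 41.889 = 50.396 kPa.
Stress increase at mid-clay by the 2:1 spreading method:
Δσ = qBL/((B+z)(L+z)) = 230×2.9×4.9/((2.9+5.05)(4.9+5.05)) = 41.317 kPa
Final effective stress: σ'_f = 50.396 + 41.317 = 91.713 kPa.
σ'_f = 91.713 ≤ σ'_p = 121 kPa, so the clay remains overconsolidated and only the recompression index applies:
S_c = C_r·H/(1+e₀)·log₁₀(σ'_f/σ'_0) = 0.049×7.5/1.68×log₁₀(91.713/50.396)
    = 0.21875 × 0.26003 = 0.05688 m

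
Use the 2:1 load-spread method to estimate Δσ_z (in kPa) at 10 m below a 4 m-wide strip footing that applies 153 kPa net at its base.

Δσ_z ≈ 43.7 kPa

By the 2:1 method the load spreads at 1 horizontal : 2 vertical, so at depth z the loaded area has grown by z in each plan dimension:
Δσ = qB/(B+z) = 153×4/(4+10) = 43.714 kPa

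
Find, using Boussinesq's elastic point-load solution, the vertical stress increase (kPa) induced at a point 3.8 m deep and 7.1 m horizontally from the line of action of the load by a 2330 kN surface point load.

Δσ_z ≈ 1.8 kPa

Boussinesq vertical stress below a point load on an elastic half-space:
Δσ_z = 3P/(2πz²) · [1 + (r/z)²]^(−5/2)
r/z = 7.1/3.8 = 1.8684; [1+(r/z)²]^(−5/2) = 0.023396.
Δσ_z = 3×2330/(2π×3.8²) × 0.023396 = 77.042 × 0.023396 = 1.802 kPa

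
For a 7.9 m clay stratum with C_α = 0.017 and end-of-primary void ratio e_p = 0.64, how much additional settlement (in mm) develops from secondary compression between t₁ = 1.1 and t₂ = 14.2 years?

Secondary compression: S_s = C_α·H/(1+e_p)·log₁₀(t₂/t₁)
S_s = 0.017×7.9/(1+0.64)×log₁₀(14.2/1.1)
    = 0.08189 × 1.111 = 0.09097 m

S_s ≈ 91 mm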